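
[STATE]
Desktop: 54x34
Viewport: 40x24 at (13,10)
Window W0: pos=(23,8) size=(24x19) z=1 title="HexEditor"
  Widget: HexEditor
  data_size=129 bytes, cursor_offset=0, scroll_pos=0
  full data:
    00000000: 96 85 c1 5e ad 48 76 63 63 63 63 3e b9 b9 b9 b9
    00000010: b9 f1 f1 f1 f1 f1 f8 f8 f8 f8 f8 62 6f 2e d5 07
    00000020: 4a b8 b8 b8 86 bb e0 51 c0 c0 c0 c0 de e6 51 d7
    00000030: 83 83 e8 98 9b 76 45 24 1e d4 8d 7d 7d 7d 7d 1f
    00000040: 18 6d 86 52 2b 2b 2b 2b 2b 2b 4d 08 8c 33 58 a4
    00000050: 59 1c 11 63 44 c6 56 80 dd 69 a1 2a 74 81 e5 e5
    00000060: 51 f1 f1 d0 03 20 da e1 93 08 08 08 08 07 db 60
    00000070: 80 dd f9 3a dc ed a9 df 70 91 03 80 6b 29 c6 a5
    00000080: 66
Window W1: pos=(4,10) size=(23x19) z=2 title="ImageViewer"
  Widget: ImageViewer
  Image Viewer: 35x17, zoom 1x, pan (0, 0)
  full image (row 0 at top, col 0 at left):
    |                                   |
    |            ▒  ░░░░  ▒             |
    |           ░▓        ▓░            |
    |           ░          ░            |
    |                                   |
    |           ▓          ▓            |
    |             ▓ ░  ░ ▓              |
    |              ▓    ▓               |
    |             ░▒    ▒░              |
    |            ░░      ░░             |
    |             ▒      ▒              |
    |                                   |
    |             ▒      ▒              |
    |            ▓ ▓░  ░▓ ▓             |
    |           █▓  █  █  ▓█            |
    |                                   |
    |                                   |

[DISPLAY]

━━━━━━━━━━━━━┓───────────────────┨      
ewer         ┃00000  96 85 c1 5e ┃      
─────────────┨00010  b9 f1 f1 f1 ┃      
             ┃00020  4a b8 b8 b8 ┃      
    ▒  ░░░░  ┃00030  83 83 e8 98 ┃      
   ░▓        ┃00040  18 6d 86 52 ┃      
   ░         ┃00050  59 1c 11 63 ┃      
             ┃00060  51 f1 f1 d0 ┃      
   ▓         ┃00070  80 dd f9 3a ┃      
     ▓ ░  ░ ▓┃00080  66          ┃      
      ▓    ▓ ┃                   ┃      
     ░▒    ▒░┃                   ┃      
    ░░      ░┃                   ┃      
     ▒      ▒┃                   ┃      
             ┃                   ┃      
     ▒      ▒┃                   ┃      
    ▓ ▓░  ░▓ ┃━━━━━━━━━━━━━━━━━━━┛      
   █▓  █  █  ┃                          
━━━━━━━━━━━━━┛                          
                                        
                                        
                                        
                                        
                                        


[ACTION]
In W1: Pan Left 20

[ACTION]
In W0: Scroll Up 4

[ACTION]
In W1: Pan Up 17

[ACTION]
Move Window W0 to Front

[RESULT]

━━━━━━━━━━┠──────────────────────┨      
ewer      ┃00000000  96 85 c1 5e ┃      
──────────┃00000010  b9 f1 f1 f1 ┃      
          ┃00000020  4a b8 b8 b8 ┃      
    ▒  ░░░┃00000030  83 83 e8 98 ┃      
   ░▓     ┃00000040  18 6d 86 52 ┃      
   ░      ┃00000050  59 1c 11 63 ┃      
          ┃00000060  51 f1 f1 d0 ┃      
   ▓      ┃00000070  80 dd f9 3a ┃      
     ▓ ░  ┃00000080  66          ┃      
      ▓   ┃                      ┃      
     ░▒   ┃                      ┃      
    ░░    ┃                      ┃      
     ▒    ┃                      ┃      
          ┃                      ┃      
     ▒    ┃                      ┃      
    ▓ ▓░  ┗━━━━━━━━━━━━━━━━━━━━━━┛      
   █▓  █  █  ┃                          
━━━━━━━━━━━━━┛                          
                                        
                                        
                                        
                                        
                                        


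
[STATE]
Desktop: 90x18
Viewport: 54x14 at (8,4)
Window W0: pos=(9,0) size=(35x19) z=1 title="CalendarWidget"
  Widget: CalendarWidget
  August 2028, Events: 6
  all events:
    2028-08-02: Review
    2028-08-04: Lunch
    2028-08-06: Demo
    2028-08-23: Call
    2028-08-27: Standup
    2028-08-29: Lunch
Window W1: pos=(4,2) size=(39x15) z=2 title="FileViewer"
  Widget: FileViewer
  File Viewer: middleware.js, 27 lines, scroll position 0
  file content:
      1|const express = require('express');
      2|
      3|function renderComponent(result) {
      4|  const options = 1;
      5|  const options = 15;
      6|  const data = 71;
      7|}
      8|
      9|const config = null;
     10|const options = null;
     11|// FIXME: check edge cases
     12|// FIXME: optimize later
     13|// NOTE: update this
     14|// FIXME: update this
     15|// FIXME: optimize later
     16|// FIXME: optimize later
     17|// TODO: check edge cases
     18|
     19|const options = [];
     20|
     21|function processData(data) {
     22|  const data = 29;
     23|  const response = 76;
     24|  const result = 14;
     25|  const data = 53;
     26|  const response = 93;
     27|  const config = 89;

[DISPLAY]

──────────────────────────────────┨┃                  
st express = require('express'); ▲┃┃                  
                                 █┃┃                  
ction renderComponent(result) {  ░┃┃                  
onst options = 1;                ░┃┃                  
onst options = 15;               ░┃┃                  
onst data = 71;                  ░┃┃                  
                                 ░┃┃                  
                                 ░┃┃                  
st config = null;                ░┃┃                  
st options = null;               ░┃┃                  
FIXME: check edge cases          ▼┃┃                  
━━━━━━━━━━━━━━━━━━━━━━━━━━━━━━━━━━┛┃                  
 ┃                                 ┃                  


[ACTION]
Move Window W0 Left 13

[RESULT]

──────────────────────────────────┨                   
st express = require('express'); ▲┃                   
                                 █┃                   
ction renderComponent(result) {  ░┃                   
onst options = 1;                ░┃                   
onst options = 15;               ░┃                   
onst data = 71;                  ░┃                   
                                 ░┃                   
                                 ░┃                   
st config = null;                ░┃                   
st options = null;               ░┃                   
FIXME: check edge cases          ▼┃                   
━━━━━━━━━━━━━━━━━━━━━━━━━━━━━━━━━━┛                   
                          ┃                           


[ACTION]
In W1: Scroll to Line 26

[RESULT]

──────────────────────────────────┨                   
TODO: check edge cases           ▲┃                   
                                 ░┃                   
st options = [];                 ░┃                   
                                 ░┃                   
ction processData(data) {        ░┃                   
onst data = 29;                  ░┃                   
onst response = 76;              ░┃                   
onst result = 14;                ░┃                   
onst data = 53;                  ░┃                   
onst response = 93;              █┃                   
onst config = 89;                ▼┃                   
━━━━━━━━━━━━━━━━━━━━━━━━━━━━━━━━━━┛                   
                          ┃                           


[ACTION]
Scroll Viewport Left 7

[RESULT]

Mo ┠─────────────────────────────────────┨            
   ┃// TODO: check edge cases           ▲┃            
 7 ┃                                    ░┃            
14 ┃const options = [];                 ░┃            
21 ┃                                    ░┃            
28 ┃function processData(data) {        ░┃            
   ┃  const data = 29;                  ░┃            
   ┃  const response = 76;              ░┃            
   ┃  const result = 14;                ░┃            
   ┃  const data = 53;                  ░┃            
   ┃  const response = 93;              █┃            
   ┃  const config = 89;                ▼┃            
   ┗━━━━━━━━━━━━━━━━━━━━━━━━━━━━━━━━━━━━━┛            
                                 ┃                    


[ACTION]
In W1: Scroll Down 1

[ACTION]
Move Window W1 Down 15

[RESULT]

Mo ┃ FileViewer                          ┃            
   ┠─────────────────────────────────────┨            
 7 ┃// TODO: check edge cases           ▲┃            
14 ┃                                    ░┃            
21 ┃const options = [];                 ░┃            
28 ┃                                    ░┃            
   ┃function processData(data) {        ░┃            
   ┃  const data = 29;                  ░┃            
   ┃  const response = 76;              ░┃            
   ┃  const result = 14;                ░┃            
   ┃  const data = 53;                  ░┃            
   ┃  const response = 93;              █┃            
   ┃  const config = 89;                ▼┃            
   ┗━━━━━━━━━━━━━━━━━━━━━━━━━━━━━━━━━━━━━┛            


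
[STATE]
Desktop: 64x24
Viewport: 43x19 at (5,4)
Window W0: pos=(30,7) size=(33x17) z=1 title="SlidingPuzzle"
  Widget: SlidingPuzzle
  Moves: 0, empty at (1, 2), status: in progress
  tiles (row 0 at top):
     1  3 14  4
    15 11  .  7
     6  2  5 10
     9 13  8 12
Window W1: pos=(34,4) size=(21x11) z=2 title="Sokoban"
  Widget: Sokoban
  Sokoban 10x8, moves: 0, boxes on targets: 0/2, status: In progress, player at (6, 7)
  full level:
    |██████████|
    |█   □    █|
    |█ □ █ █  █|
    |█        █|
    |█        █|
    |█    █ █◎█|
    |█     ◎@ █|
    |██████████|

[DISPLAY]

                             ┏━━━━━━━━━━━━━
                             ┃ Sokoban     
                             ┠─────────────
                         ┏━━━┃██████████   
                         ┃ Sl┃█   □    █   
                         ┠───┃█ □ █ █  █   
                         ┃┌──┃█        █   
                         ┃│  ┃█        █   
                         ┃├──┃█    █ █◎█   
                         ┃│ 1┃█     ◎@ █   
                         ┃├──┗━━━━━━━━━━━━━
                         ┃│  6 │  2 │  5 │ 
                         ┃├────┼────┼────┼─
                         ┃│  9 │ 13 │  8 │ 
                         ┃└────┴────┴────┴─
                         ┃Moves: 0         
                         ┃                 
                         ┃                 
                         ┃                 


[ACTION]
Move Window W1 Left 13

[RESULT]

                ┏━━━━━━━━━━━━━━━━━━━┓      
                ┃ Sokoban           ┃      
                ┠───────────────────┨      
                ┃██████████         ┃━━━━━━
                ┃█   □    █         ┃zle   
                ┃█ □ █ █  █         ┃──────
                ┃█        █         ┃────┬─
                ┃█        █         ┃ 14 │ 
                ┃█    █ █◎█         ┃────┼─
                ┃█     ◎@ █         ┃    │ 
                ┗━━━━━━━━━━━━━━━━━━━┛────┼─
                         ┃│  6 │  2 │  5 │ 
                         ┃├────┼────┼────┼─
                         ┃│  9 │ 13 │  8 │ 
                         ┃└────┴────┴────┴─
                         ┃Moves: 0         
                         ┃                 
                         ┃                 
                         ┃                 


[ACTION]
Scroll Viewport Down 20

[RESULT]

                ┃ Sokoban           ┃      
                ┠───────────────────┨      
                ┃██████████         ┃━━━━━━
                ┃█   □    █         ┃zle   
                ┃█ □ █ █  █         ┃──────
                ┃█        █         ┃────┬─
                ┃█        █         ┃ 14 │ 
                ┃█    █ █◎█         ┃────┼─
                ┃█     ◎@ █         ┃    │ 
                ┗━━━━━━━━━━━━━━━━━━━┛────┼─
                         ┃│  6 │  2 │  5 │ 
                         ┃├────┼────┼────┼─
                         ┃│  9 │ 13 │  8 │ 
                         ┃└────┴────┴────┴─
                         ┃Moves: 0         
                         ┃                 
                         ┃                 
                         ┃                 
                         ┗━━━━━━━━━━━━━━━━━


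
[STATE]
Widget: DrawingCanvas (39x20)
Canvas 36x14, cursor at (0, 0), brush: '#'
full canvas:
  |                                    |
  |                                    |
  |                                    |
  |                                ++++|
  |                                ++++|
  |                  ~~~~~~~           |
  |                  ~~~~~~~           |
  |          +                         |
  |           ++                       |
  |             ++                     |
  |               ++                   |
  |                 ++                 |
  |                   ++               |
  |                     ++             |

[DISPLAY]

+                                      
                                       
                                       
                                ++++   
                                ++++   
                  ~~~~~~~              
                  ~~~~~~~              
          +                            
           ++                          
             ++                        
               ++                      
                 ++                    
                   ++                  
                     ++                
                                       
                                       
                                       
                                       
                                       
                                       


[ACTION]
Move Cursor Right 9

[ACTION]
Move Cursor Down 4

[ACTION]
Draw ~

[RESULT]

                                       
                                       
                                       
                                ++++   
         ~                      ++++   
                  ~~~~~~~              
                  ~~~~~~~              
          +                            
           ++                          
             ++                        
               ++                      
                 ++                    
                   ++                  
                     ++                
                                       
                                       
                                       
                                       
                                       
                                       


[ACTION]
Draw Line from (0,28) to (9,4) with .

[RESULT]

                           ..          
                        ...            
                      ..               
                   ...          ++++   
         ~      ...             ++++   
              ..  ~~~~~~~              
           ...    ~~~~~~~              
        ...                            
      ..   ++                          
    ..       ++                        
               ++                      
                 ++                    
                   ++                  
                     ++                
                                       
                                       
                                       
                                       
                                       
                                       


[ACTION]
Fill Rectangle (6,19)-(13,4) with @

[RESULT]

                           ..          
                        ...            
                      ..               
                   ...          ++++   
         ~      ...             ++++   
              ..  ~~~~~~~              
    @@@@@@@@@@@@@@@@~~~~~              
    @@@@@@@@@@@@@@@@                   
    @@@@@@@@@@@@@@@@                   
    @@@@@@@@@@@@@@@@                   
    @@@@@@@@@@@@@@@@                   
    @@@@@@@@@@@@@@@@                   
    @@@@@@@@@@@@@@@@+                  
    @@@@@@@@@@@@@@@@ ++                
                                       
                                       
                                       
                                       
                                       
                                       


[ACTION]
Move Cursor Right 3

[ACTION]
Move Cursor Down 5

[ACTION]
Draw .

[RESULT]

                           ..          
                        ...            
                      ..               
                   ...          ++++   
         ~      ...             ++++   
              ..  ~~~~~~~              
    @@@@@@@@@@@@@@@@~~~~~              
    @@@@@@@@@@@@@@@@                   
    @@@@@@@@@@@@@@@@                   
    @@@@@@@@.@@@@@@@                   
    @@@@@@@@@@@@@@@@                   
    @@@@@@@@@@@@@@@@                   
    @@@@@@@@@@@@@@@@+                  
    @@@@@@@@@@@@@@@@ ++                
                                       
                                       
                                       
                                       
                                       
                                       


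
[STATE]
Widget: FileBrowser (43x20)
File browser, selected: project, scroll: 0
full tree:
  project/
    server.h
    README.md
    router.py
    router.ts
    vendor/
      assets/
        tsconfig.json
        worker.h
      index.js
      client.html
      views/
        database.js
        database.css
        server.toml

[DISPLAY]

> [-] project/                             
    server.h                               
    README.md                              
    router.py                              
    router.ts                              
    [+] vendor/                            
                                           
                                           
                                           
                                           
                                           
                                           
                                           
                                           
                                           
                                           
                                           
                                           
                                           
                                           


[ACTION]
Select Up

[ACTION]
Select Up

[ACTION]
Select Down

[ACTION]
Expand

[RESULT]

  [-] project/                             
  > server.h                               
    README.md                              
    router.py                              
    router.ts                              
    [+] vendor/                            
                                           
                                           
                                           
                                           
                                           
                                           
                                           
                                           
                                           
                                           
                                           
                                           
                                           
                                           


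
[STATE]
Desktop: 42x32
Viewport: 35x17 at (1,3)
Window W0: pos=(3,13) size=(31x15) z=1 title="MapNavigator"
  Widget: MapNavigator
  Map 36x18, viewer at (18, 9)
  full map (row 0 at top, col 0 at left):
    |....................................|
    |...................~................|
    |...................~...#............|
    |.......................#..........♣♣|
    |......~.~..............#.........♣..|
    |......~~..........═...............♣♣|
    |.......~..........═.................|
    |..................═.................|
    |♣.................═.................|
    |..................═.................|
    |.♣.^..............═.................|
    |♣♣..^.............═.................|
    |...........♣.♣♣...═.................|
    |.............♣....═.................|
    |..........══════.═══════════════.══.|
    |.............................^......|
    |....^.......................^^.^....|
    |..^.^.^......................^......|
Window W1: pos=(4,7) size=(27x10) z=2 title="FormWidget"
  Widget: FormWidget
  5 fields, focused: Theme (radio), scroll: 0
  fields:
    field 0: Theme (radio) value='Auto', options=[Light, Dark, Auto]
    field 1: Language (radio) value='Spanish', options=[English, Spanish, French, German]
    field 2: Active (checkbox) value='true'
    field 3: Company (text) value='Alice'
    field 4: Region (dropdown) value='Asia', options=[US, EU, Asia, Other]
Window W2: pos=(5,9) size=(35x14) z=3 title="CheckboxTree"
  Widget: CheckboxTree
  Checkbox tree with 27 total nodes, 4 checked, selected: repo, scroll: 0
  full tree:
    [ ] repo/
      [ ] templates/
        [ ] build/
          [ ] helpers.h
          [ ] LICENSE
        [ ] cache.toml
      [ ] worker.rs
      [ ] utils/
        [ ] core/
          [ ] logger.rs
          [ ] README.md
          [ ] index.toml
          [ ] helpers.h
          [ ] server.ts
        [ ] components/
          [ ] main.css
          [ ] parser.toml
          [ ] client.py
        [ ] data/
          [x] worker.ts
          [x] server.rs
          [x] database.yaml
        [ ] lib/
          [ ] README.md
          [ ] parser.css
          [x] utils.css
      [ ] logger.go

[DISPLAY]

                                   
                                   
                                   
                                   
   ┏━━━━━━━━━━━━━━━━━━━━━━━━━┓     
   ┃ FormWidget              ┃     
   ┠┏━━━━━━━━━━━━━━━━━━━━━━━━━━━━━━
   ┃┃ CheckboxTree                 
   ┃┠──────────────────────────────
   ┃┃>[-] repo/                    
  ┏┃┃   [ ] templates/             
  ┃┃┃     [ ] build/               
  ┠┃┃       [ ] helpers.h          
  ┃┗┃       [ ] LICENSE            
  ┃.┃     [ ] cache.toml           
  ┃.┃   [ ] worker.rs              
  ┃.┃   [-] utils/                 


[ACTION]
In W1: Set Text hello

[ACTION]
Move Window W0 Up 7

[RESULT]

                                   
                                   
                                   
  ┏━━━━━━━━━━━━━━━━━━━━━━━━━━━━━┓  
  ┃┏━━━━━━━━━━━━━━━━━━━━━━━━━┓  ┃  
  ┠┃ FormWidget              ┃──┨  
  ┃┠┏━━━━━━━━━━━━━━━━━━━━━━━━━━━━━━
  ┃┃┃ CheckboxTree                 
  ┃┃┠──────────────────────────────
  ┃┃┃>[-] repo/                    
  ┃┃┃   [ ] templates/             
  ┃┃┃     [ ] build/               
  ┃┃┃       [ ] helpers.h          
  ┃┗┃       [ ] LICENSE            
  ┃.┃     [ ] cache.toml           
  ┃.┃   [ ] worker.rs              
  ┃.┃   [-] utils/                 


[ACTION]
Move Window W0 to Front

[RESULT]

                                   
                                   
                                   
  ┏━━━━━━━━━━━━━━━━━━━━━━━━━━━━━┓  
  ┃ MapNavigator                ┃  
  ┠─────────────────────────────┨  
  ┃..~.~..............#.........┃━━
  ┃..~~..........═..............┃  
  ┃...~..........═..............┃──
  ┃..............═..............┃  
  ┃..............═..............┃  
  ┃..............@..............┃  
  ┃..............═..............┃  
  ┃^.............═..............┃  
  ┃.......♣.♣♣...═..............┃  
  ┃.........♣....═..............┃  
  ┃......══════.═══════════════.┃  


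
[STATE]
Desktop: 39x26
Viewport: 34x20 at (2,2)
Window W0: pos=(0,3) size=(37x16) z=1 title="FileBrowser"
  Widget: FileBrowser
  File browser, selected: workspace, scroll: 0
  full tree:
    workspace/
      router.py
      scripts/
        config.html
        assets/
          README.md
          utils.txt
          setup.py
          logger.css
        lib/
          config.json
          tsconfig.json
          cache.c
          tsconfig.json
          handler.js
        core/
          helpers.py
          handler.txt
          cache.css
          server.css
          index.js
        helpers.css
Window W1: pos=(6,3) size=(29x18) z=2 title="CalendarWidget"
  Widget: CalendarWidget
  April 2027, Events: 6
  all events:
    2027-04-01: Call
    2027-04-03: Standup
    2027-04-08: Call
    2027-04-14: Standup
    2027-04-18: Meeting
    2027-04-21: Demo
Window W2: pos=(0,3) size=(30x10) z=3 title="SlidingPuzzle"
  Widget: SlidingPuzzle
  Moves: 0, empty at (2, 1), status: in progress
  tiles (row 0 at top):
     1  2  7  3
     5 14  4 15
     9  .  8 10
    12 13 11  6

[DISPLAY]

                                  
━━━━━━━━━━━━━━━━━━━━━━━━━━━┓━━━━┓━
SlidingPuzzle              ┃    ┃ 
───────────────────────────┨────┨─
────┬────┬────┬────┐       ┃    ┃ 
  1 │  2 │  7 │  3 │       ┃    ┃ 
────┼────┼────┼────┤       ┃    ┃ 
  5 │ 14 │  4 │ 15 │       ┃    ┃ 
────┼────┼────┼────┤       ┃    ┃ 
  9 │    │  8 │ 10 │       ┃    ┃ 
━━━━━━━━━━━━━━━━━━━━━━━━━━━┛    ┃ 
    ┃                           ┃ 
    ┃                           ┃ 
    ┃                           ┃ 
    ┃                           ┃ 
    ┃                           ┃ 
━━━━┃                           ┃━
    ┃                           ┃ 
    ┗━━━━━━━━━━━━━━━━━━━━━━━━━━━┛ 
                                  


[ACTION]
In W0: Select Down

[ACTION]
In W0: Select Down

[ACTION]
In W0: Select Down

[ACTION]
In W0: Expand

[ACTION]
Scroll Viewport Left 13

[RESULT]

                                  
┏━━━━━━━━━━━━━━━━━━━━━━━━━━━━┓━━━━
┃ SlidingPuzzle              ┃    
┠────────────────────────────┨────
┃┌────┬────┬────┬────┐       ┃    
┃│  1 │  2 │  7 │  3 │       ┃    
┃├────┼────┼────┼────┤       ┃    
┃│  5 │ 14 │  4 │ 15 │       ┃    
┃├────┼────┼────┼────┤       ┃    
┃│  9 │    │  8 │ 10 │       ┃    
┗━━━━━━━━━━━━━━━━━━━━━━━━━━━━┛    
┃     ┃                           
┃     ┃                           
┃     ┃                           
┃     ┃                           
┃     ┃                           
┗━━━━━┃                           
      ┃                           
      ┗━━━━━━━━━━━━━━━━━━━━━━━━━━━
                                  


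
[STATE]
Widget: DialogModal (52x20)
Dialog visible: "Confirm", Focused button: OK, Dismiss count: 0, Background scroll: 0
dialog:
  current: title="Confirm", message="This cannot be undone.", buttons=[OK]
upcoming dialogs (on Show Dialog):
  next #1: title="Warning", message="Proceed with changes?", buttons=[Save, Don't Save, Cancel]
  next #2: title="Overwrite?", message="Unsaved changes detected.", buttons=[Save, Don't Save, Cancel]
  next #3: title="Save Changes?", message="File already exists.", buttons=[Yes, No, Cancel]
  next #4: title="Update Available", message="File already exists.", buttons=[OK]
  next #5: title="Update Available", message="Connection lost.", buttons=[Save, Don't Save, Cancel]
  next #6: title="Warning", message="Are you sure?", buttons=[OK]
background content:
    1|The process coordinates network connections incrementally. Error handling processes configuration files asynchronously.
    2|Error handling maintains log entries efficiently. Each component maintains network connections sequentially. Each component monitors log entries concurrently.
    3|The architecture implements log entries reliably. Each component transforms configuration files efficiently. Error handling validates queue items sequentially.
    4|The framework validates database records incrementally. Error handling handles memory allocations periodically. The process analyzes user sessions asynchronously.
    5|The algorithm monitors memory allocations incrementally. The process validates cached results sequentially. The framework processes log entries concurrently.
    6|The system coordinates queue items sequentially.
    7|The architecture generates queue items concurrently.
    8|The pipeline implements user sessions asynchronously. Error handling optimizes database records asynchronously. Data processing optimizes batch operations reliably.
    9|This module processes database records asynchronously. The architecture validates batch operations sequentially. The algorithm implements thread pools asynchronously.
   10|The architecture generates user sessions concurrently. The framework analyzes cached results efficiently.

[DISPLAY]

The process coordinates network connections incremen
Error handling maintains log entries efficiently. Ea
The architecture implements log entries reliably. Ea
The framework validates database records incremental
The algorithm monitors memory allocations incrementa
The system coordinates queue items sequentially.    
The architecture generates queue items concurrently.
The pipeline ┌────────────────────────┐synchronously
This module p│        Confirm         │asynchronousl
The architect│ This cannot be undone. │s concurrentl
             │          [OK]          │             
             └────────────────────────┘             
                                                    
                                                    
                                                    
                                                    
                                                    
                                                    
                                                    
                                                    


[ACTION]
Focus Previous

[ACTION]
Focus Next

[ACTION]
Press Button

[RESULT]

The process coordinates network connections incremen
Error handling maintains log entries efficiently. Ea
The architecture implements log entries reliably. Ea
The framework validates database records incremental
The algorithm monitors memory allocations incrementa
The system coordinates queue items sequentially.    
The architecture generates queue items concurrently.
The pipeline implements user sessions asynchronously
This module processes database records asynchronousl
The architecture generates user sessions concurrentl
                                                    
                                                    
                                                    
                                                    
                                                    
                                                    
                                                    
                                                    
                                                    
                                                    


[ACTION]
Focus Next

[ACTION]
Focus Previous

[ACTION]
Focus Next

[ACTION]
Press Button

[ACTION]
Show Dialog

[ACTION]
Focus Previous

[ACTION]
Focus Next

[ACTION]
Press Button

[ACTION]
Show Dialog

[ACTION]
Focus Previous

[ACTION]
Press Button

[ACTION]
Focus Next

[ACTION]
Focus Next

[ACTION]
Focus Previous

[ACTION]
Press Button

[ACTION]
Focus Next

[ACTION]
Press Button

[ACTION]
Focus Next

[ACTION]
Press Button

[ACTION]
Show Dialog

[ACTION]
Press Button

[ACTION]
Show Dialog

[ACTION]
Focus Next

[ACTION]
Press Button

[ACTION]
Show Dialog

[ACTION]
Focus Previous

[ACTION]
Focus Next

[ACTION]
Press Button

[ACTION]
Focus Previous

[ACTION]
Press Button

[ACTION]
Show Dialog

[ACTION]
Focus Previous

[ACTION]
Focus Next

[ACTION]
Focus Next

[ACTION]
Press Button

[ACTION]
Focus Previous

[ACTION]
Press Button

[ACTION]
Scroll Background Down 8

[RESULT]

This module processes database records asynchronousl
The architecture generates user sessions concurrentl
                                                    
                                                    
                                                    
                                                    
                                                    
                                                    
                                                    
                                                    
                                                    
                                                    
                                                    
                                                    
                                                    
                                                    
                                                    
                                                    
                                                    
                                                    


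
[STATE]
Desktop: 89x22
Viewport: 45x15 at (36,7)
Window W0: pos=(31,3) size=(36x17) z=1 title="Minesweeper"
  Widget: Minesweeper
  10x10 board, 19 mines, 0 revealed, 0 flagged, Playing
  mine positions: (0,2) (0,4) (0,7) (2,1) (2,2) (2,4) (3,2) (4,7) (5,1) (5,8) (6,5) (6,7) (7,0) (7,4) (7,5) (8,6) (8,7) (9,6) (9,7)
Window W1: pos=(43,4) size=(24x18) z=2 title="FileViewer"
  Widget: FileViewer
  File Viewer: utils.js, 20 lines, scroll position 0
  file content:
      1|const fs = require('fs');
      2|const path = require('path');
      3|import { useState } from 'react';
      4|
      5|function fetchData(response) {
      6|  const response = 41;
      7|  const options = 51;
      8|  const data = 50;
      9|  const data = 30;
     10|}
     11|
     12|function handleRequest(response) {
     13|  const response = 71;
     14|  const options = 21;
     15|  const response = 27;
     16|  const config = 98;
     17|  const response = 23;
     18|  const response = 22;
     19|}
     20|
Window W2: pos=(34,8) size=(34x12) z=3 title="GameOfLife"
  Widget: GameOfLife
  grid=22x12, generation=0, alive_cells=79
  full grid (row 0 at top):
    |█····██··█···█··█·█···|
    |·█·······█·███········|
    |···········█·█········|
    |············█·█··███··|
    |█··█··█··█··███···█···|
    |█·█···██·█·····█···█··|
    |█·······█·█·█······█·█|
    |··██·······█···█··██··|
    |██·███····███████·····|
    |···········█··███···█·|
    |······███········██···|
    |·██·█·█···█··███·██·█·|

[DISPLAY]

■■■■■■ ┃const fs = require('f▲┃              
━━━━━━━━━━━━━━━━━━━━━━━━━━━━━━━┓             
GameOfLife                     ┃             
───────────────────────────────┨             
en: 0                          ┃             
··········█·█········          ┃             
···········█·█··███··          ┃             
··█··█··█··███···█···          ┃             
·█···██·█·····█···█··          ┃             
·······█·█·█······█·█          ┃             
·██·······█···█··██··          ┃             
█·███····███████·····          ┃             
━━━━━━━━━━━━━━━━━━━━━━━━━━━━━━━┛             
       ┃  const options = 21;▼┃              
       ┗━━━━━━━━━━━━━━━━━━━━━━┛              


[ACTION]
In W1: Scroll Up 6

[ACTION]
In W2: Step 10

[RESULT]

■■■■■■ ┃const fs = require('f▲┃              
━━━━━━━━━━━━━━━━━━━━━━━━━━━━━━━┓             
GameOfLife                     ┃             
───────────────────────────────┨             
en: 10                         ┃             
·····················          ┃             
·█···········█···█···          ┃             
███····███·██········          ┃             
·█·█···██·██······█··          ┃             
█·███·█····████·██···          ┃             
·█·█···█········██···          ┃             
███····█··█····██·█··          ┃             
━━━━━━━━━━━━━━━━━━━━━━━━━━━━━━━┛             
       ┃  const options = 21;▼┃              
       ┗━━━━━━━━━━━━━━━━━━━━━━┛              


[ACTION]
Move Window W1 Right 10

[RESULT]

■■■■■■           ┃const fs = require('f▲┃    
━━━━━━━━━━━━━━━━━━━━━━━━━━━━━━━┓equire(█┃    
GameOfLife                     ┃ate } f░┃    
───────────────────────────────┨       ░┃    
en: 10                         ┃Data(re░┃    
·····················          ┃se = 41░┃    
·█···········█···█···          ┃s = 51;░┃    
███····███·██········          ┃ 50;   ░┃    
·█·█···██·██······█··          ┃ 30;   ░┃    
█·███·█····████·██···          ┃       ░┃    
·█·█···█········██···          ┃       ░┃    
███····█··█····██·█··          ┃eReques░┃    
━━━━━━━━━━━━━━━━━━━━━━━━━━━━━━━┛se = 71░┃    
                 ┃  const options = 21;▼┃    
                 ┗━━━━━━━━━━━━━━━━━━━━━━┛    


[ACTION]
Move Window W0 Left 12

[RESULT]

                 ┃const fs = require('f▲┃    
━━━━━━━━━━━━━━━━━━━━━━━━━━━━━━━┓equire(█┃    
GameOfLife                     ┃ate } f░┃    
───────────────────────────────┨       ░┃    
en: 10                         ┃Data(re░┃    
·····················          ┃se = 41░┃    
·█···········█···█···          ┃s = 51;░┃    
███····███·██········          ┃ 50;   ░┃    
·█·█···██·██······█··          ┃ 30;   ░┃    
█·███·█····████·██···          ┃       ░┃    
·█·█···█········██···          ┃       ░┃    
███····█··█····██·█··          ┃eReques░┃    
━━━━━━━━━━━━━━━━━━━━━━━━━━━━━━━┛se = 71░┃    
                 ┃  const options = 21;▼┃    
                 ┗━━━━━━━━━━━━━━━━━━━━━━┛    
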